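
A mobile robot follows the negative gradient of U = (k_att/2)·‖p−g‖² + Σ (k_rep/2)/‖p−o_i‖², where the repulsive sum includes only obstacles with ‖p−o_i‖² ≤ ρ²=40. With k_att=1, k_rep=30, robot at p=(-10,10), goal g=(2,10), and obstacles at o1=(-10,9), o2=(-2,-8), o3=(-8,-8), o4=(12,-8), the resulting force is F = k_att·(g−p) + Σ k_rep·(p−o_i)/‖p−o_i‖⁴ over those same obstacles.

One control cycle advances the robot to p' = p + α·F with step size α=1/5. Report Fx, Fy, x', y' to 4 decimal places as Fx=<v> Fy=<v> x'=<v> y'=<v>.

Fx=12.0000 Fy=30.0000 x'=-7.6000 y'=16.0000

F_att = 1·(g−p) = 1·(12,0) = (12.0000,0.0000)
o1: d²=1 ≤ ρ²=40; F_rep = 30·(0,1)/1² = (0.0000,30.0000)
o2: d²=388 > ρ²=40 → inactive
o3: d²=328 > ρ²=40 → inactive
o4: d²=808 > ρ²=40 → inactive
F = F_att + ΣF_rep = (12.0000,30.0000)
p' = p + 1/5·F = (-7.6000,16.0000)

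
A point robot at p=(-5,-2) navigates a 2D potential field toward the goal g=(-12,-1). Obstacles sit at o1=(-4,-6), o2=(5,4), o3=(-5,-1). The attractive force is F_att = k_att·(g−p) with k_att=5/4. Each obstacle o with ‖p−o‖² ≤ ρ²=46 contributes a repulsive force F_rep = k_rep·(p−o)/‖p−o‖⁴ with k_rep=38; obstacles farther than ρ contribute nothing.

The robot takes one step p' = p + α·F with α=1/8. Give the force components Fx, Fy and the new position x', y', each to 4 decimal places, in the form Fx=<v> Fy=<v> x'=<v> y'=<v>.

Fx=-8.8815 Fy=-36.2240 x'=-6.1102 y'=-6.5280

F_att = 5/4·(g−p) = 5/4·(-7,1) = (-8.7500,1.2500)
o1: d²=17 ≤ ρ²=46; F_rep = 38·(-1,4)/17² = (-0.1315,0.5260)
o2: d²=136 > ρ²=46 → inactive
o3: d²=1 ≤ ρ²=46; F_rep = 38·(0,-1)/1² = (0.0000,-38.0000)
F = F_att + ΣF_rep = (-8.8815,-36.2240)
p' = p + 1/8·F = (-6.1102,-6.5280)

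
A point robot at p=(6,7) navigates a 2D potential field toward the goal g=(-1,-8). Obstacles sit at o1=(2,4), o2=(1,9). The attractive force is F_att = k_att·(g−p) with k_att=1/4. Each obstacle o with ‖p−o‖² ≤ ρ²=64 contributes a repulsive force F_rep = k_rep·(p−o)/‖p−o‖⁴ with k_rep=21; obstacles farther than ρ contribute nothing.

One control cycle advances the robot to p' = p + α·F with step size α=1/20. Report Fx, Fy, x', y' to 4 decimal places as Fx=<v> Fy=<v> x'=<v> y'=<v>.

Fx=-1.4907 Fy=-3.6991 x'=5.9255 y'=6.8150

F_att = 1/4·(g−p) = 1/4·(-7,-15) = (-1.7500,-3.7500)
o1: d²=25 ≤ ρ²=64; F_rep = 21·(4,3)/25² = (0.1344,0.1008)
o2: d²=29 ≤ ρ²=64; F_rep = 21·(5,-2)/29² = (0.1249,-0.0499)
F = F_att + ΣF_rep = (-1.4907,-3.6991)
p' = p + 1/20·F = (5.9255,6.8150)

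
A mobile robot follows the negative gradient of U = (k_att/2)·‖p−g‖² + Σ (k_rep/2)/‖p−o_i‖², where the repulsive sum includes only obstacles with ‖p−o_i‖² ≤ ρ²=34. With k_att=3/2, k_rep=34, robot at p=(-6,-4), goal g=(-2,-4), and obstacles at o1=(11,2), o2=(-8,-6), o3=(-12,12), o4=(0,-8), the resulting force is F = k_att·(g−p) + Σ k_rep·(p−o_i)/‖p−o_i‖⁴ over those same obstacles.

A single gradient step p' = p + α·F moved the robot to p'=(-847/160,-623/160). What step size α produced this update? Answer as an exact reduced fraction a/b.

F_att = 3/2·(g−p) = 3/2·(4,0) = (6.0000,0.0000)
o1: d²=325 > ρ²=34 → inactive
o2: d²=8 ≤ ρ²=34; F_rep = 34·(2,2)/8² = (1.0625,1.0625)
o3: d²=292 > ρ²=34 → inactive
o4: d²=52 > ρ²=34 → inactive
F = F_att + ΣF_rep = (7.0625,1.0625)
Δp = p'−p = (0.7063,0.1062); α = Δx/Fx = (113/160) / (113/16) = 1/10
check: Δy/Fy = (17/160) / (17/16) = 1/10 ✓

α = 1/10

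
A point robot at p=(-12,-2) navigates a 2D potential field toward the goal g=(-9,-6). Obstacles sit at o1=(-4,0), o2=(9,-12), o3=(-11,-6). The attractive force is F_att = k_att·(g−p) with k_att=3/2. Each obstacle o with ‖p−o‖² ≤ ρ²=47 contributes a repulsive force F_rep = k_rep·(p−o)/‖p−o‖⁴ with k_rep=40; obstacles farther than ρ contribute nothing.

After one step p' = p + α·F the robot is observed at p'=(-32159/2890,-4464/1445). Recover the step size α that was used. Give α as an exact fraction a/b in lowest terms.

F_att = 3/2·(g−p) = 3/2·(3,-4) = (4.5000,-6.0000)
o1: d²=68 > ρ²=47 → inactive
o2: d²=541 > ρ²=47 → inactive
o3: d²=17 ≤ ρ²=47; F_rep = 40·(-1,4)/17² = (-0.1384,0.5536)
F = F_att + ΣF_rep = (4.3616,-5.4464)
Δp = p'−p = (0.8723,-1.0893); α = Δx/Fx = (2521/2890) / (2521/578) = 1/5
check: Δy/Fy = (-1574/1445) / (-1574/289) = 1/5 ✓

α = 1/5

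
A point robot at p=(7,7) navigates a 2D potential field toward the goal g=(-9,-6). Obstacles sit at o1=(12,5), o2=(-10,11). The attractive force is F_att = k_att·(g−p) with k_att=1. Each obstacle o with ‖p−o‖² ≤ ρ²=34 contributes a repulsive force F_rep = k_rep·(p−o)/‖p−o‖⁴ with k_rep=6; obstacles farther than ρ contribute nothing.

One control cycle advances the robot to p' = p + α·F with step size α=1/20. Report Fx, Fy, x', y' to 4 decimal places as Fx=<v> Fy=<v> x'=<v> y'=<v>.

F_att = 1·(g−p) = 1·(-16,-13) = (-16.0000,-13.0000)
o1: d²=29 ≤ ρ²=34; F_rep = 6·(-5,2)/29² = (-0.0357,0.0143)
o2: d²=305 > ρ²=34 → inactive
F = F_att + ΣF_rep = (-16.0357,-12.9857)
p' = p + 1/20·F = (6.1982,6.3507)

Fx=-16.0357 Fy=-12.9857 x'=6.1982 y'=6.3507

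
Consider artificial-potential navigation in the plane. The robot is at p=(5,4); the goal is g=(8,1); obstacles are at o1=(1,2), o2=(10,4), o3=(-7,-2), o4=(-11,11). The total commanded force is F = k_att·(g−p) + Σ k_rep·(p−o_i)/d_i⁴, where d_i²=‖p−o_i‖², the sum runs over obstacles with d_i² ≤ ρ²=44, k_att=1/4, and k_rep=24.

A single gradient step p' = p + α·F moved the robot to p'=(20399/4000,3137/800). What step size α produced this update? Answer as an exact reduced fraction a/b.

F_att = 1/4·(g−p) = 1/4·(3,-3) = (0.7500,-0.7500)
o1: d²=20 ≤ ρ²=44; F_rep = 24·(4,2)/20² = (0.2400,0.1200)
o2: d²=25 ≤ ρ²=44; F_rep = 24·(-5,0)/25² = (-0.1920,0.0000)
o3: d²=180 > ρ²=44 → inactive
o4: d²=305 > ρ²=44 → inactive
F = F_att + ΣF_rep = (0.7980,-0.6300)
Δp = p'−p = (0.0998,-0.0788); α = Δx/Fx = (399/4000) / (399/500) = 1/8
check: Δy/Fy = (-63/800) / (-63/100) = 1/8 ✓

α = 1/8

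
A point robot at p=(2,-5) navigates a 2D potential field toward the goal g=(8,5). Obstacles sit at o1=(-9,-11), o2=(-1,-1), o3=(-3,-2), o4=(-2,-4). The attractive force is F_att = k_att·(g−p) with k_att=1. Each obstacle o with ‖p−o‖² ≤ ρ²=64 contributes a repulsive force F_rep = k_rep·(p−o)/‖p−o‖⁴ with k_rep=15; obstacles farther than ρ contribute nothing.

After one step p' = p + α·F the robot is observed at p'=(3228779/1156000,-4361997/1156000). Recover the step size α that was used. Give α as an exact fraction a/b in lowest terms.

α = 1/8

F_att = 1·(g−p) = 1·(6,10) = (6.0000,10.0000)
o1: d²=157 > ρ²=64 → inactive
o2: d²=25 ≤ ρ²=64; F_rep = 15·(3,-4)/25² = (0.0720,-0.0960)
o3: d²=34 ≤ ρ²=64; F_rep = 15·(5,-3)/34² = (0.0649,-0.0389)
o4: d²=17 ≤ ρ²=64; F_rep = 15·(4,-1)/17² = (0.2076,-0.0519)
F = F_att + ΣF_rep = (6.3445,9.8132)
Δp = p'−p = (0.7931,1.2266); α = Δx/Fx = (916779/1156000) / (916779/144500) = 1/8
check: Δy/Fy = (1418003/1156000) / (1418003/144500) = 1/8 ✓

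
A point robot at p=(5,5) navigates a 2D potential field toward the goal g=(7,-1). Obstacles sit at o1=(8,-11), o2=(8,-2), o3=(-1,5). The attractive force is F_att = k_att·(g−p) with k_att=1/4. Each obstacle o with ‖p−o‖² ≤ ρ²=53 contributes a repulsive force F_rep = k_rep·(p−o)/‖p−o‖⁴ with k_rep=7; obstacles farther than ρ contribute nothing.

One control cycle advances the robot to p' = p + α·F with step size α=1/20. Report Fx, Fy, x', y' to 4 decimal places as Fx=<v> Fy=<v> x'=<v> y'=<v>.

Fx=0.5324 Fy=-1.5000 x'=5.0266 y'=4.9250

F_att = 1/4·(g−p) = 1/4·(2,-6) = (0.5000,-1.5000)
o1: d²=265 > ρ²=53 → inactive
o2: d²=58 > ρ²=53 → inactive
o3: d²=36 ≤ ρ²=53; F_rep = 7·(6,0)/36² = (0.0324,0.0000)
F = F_att + ΣF_rep = (0.5324,-1.5000)
p' = p + 1/20·F = (5.0266,4.9250)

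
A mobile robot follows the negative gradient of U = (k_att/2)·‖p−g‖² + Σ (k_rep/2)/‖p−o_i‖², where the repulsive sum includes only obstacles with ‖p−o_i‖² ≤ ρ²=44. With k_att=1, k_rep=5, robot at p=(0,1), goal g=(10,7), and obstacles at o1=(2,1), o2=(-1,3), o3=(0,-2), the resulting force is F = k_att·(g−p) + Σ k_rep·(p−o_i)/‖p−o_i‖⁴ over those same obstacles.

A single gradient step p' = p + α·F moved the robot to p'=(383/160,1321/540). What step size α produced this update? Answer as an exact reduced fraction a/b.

F_att = 1·(g−p) = 1·(10,6) = (10.0000,6.0000)
o1: d²=4 ≤ ρ²=44; F_rep = 5·(-2,0)/4² = (-0.6250,0.0000)
o2: d²=5 ≤ ρ²=44; F_rep = 5·(1,-2)/5² = (0.2000,-0.4000)
o3: d²=9 ≤ ρ²=44; F_rep = 5·(0,3)/9² = (0.0000,0.1852)
F = F_att + ΣF_rep = (9.5750,5.7852)
Δp = p'−p = (2.3937,1.4463); α = Δx/Fx = (383/160) / (383/40) = 1/4
check: Δy/Fy = (781/540) / (781/135) = 1/4 ✓

α = 1/4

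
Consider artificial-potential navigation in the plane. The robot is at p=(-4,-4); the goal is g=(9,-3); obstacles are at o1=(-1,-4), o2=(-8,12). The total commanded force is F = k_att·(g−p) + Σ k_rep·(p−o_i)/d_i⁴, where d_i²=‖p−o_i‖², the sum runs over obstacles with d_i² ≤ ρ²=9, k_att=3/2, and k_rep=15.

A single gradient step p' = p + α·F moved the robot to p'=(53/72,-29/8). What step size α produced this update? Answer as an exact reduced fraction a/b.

F_att = 3/2·(g−p) = 3/2·(13,1) = (19.5000,1.5000)
o1: d²=9 ≤ ρ²=9; F_rep = 15·(-3,0)/9² = (-0.5556,0.0000)
o2: d²=272 > ρ²=9 → inactive
F = F_att + ΣF_rep = (18.9444,1.5000)
Δp = p'−p = (4.7361,0.3750); α = Δx/Fx = (341/72) / (341/18) = 1/4
check: Δy/Fy = (3/8) / (3/2) = 1/4 ✓

α = 1/4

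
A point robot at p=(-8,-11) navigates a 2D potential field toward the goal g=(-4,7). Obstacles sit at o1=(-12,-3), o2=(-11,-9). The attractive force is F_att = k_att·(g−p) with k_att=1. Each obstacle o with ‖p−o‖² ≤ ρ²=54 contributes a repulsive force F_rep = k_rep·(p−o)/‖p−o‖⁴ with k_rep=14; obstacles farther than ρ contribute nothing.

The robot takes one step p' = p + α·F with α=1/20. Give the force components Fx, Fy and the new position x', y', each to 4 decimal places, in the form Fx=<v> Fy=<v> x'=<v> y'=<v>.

Fx=4.2485 Fy=17.8343 x'=-7.7876 y'=-10.1083

F_att = 1·(g−p) = 1·(4,18) = (4.0000,18.0000)
o1: d²=80 > ρ²=54 → inactive
o2: d²=13 ≤ ρ²=54; F_rep = 14·(3,-2)/13² = (0.2485,-0.1657)
F = F_att + ΣF_rep = (4.2485,17.8343)
p' = p + 1/20·F = (-7.7876,-10.1083)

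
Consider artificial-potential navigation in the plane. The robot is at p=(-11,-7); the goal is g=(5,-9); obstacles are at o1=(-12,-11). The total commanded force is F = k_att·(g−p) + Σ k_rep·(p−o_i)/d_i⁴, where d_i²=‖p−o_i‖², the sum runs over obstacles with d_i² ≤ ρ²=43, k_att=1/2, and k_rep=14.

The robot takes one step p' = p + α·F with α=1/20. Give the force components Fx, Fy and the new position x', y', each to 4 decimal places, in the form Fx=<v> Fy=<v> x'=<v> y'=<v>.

Fx=8.0484 Fy=-0.8062 x'=-10.5976 y'=-7.0403

F_att = 1/2·(g−p) = 1/2·(16,-2) = (8.0000,-1.0000)
o1: d²=17 ≤ ρ²=43; F_rep = 14·(1,4)/17² = (0.0484,0.1938)
F = F_att + ΣF_rep = (8.0484,-0.8062)
p' = p + 1/20·F = (-10.5976,-7.0403)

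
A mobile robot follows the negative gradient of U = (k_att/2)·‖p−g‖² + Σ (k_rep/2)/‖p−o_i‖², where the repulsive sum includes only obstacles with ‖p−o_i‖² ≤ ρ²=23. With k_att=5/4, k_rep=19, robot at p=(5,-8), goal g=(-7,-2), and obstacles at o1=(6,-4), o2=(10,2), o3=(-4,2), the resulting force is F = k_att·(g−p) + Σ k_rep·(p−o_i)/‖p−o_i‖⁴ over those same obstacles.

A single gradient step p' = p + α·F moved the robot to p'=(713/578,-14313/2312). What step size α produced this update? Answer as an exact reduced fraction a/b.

α = 1/4

F_att = 5/4·(g−p) = 5/4·(-12,6) = (-15.0000,7.5000)
o1: d²=17 ≤ ρ²=23; F_rep = 19·(-1,-4)/17² = (-0.0657,-0.2630)
o2: d²=125 > ρ²=23 → inactive
o3: d²=181 > ρ²=23 → inactive
F = F_att + ΣF_rep = (-15.0657,7.2370)
Δp = p'−p = (-3.7664,1.8093); α = Δx/Fx = (-2177/578) / (-4354/289) = 1/4
check: Δy/Fy = (4183/2312) / (4183/578) = 1/4 ✓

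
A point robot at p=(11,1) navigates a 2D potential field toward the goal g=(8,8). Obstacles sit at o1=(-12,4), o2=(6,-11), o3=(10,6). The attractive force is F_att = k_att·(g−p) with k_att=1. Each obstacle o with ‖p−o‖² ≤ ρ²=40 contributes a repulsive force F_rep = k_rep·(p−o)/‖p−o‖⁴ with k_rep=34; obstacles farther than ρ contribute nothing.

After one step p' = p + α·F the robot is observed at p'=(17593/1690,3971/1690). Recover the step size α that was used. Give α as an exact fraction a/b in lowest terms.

α = 1/5

F_att = 1·(g−p) = 1·(-3,7) = (-3.0000,7.0000)
o1: d²=538 > ρ²=40 → inactive
o2: d²=169 > ρ²=40 → inactive
o3: d²=26 ≤ ρ²=40; F_rep = 34·(1,-5)/26² = (0.0503,-0.2515)
F = F_att + ΣF_rep = (-2.9497,6.7485)
Δp = p'−p = (-0.5899,1.3497); α = Δx/Fx = (-997/1690) / (-997/338) = 1/5
check: Δy/Fy = (2281/1690) / (2281/338) = 1/5 ✓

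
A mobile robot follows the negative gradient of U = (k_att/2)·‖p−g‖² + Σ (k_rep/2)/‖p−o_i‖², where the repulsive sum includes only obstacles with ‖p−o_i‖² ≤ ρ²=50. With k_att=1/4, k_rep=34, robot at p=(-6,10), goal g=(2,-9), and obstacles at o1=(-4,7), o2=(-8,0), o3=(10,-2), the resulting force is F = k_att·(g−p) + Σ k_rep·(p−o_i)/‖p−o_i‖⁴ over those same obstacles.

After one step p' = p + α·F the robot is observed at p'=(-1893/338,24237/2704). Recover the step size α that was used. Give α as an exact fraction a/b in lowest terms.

F_att = 1/4·(g−p) = 1/4·(8,-19) = (2.0000,-4.7500)
o1: d²=13 ≤ ρ²=50; F_rep = 34·(-2,3)/13² = (-0.4024,0.6036)
o2: d²=104 > ρ²=50 → inactive
o3: d²=400 > ρ²=50 → inactive
F = F_att + ΣF_rep = (1.5976,-4.1464)
Δp = p'−p = (0.3994,-1.0366); α = Δx/Fx = (135/338) / (270/169) = 1/4
check: Δy/Fy = (-2803/2704) / (-2803/676) = 1/4 ✓

α = 1/4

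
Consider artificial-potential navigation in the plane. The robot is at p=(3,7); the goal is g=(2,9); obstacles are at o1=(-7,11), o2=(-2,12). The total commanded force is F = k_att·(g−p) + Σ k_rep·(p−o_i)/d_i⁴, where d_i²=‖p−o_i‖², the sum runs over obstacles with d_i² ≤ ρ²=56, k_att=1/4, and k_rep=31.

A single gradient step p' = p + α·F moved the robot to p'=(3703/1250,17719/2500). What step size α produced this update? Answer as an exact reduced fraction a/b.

F_att = 1/4·(g−p) = 1/4·(-1,2) = (-0.2500,0.5000)
o1: d²=116 > ρ²=56 → inactive
o2: d²=50 ≤ ρ²=56; F_rep = 31·(5,-5)/50² = (0.0620,-0.0620)
F = F_att + ΣF_rep = (-0.1880,0.4380)
Δp = p'−p = (-0.0376,0.0876); α = Δx/Fx = (-47/1250) / (-47/250) = 1/5
check: Δy/Fy = (219/2500) / (219/500) = 1/5 ✓

α = 1/5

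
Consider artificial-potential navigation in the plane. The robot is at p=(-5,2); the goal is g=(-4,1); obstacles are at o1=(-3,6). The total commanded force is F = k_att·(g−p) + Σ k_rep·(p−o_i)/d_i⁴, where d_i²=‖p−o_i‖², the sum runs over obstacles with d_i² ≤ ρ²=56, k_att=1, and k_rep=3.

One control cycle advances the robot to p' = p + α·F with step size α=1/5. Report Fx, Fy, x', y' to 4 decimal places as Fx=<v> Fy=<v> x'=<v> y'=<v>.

F_att = 1·(g−p) = 1·(1,-1) = (1.0000,-1.0000)
o1: d²=20 ≤ ρ²=56; F_rep = 3·(-2,-4)/20² = (-0.0150,-0.0300)
F = F_att + ΣF_rep = (0.9850,-1.0300)
p' = p + 1/5·F = (-4.8030,1.7940)

Fx=0.9850 Fy=-1.0300 x'=-4.8030 y'=1.7940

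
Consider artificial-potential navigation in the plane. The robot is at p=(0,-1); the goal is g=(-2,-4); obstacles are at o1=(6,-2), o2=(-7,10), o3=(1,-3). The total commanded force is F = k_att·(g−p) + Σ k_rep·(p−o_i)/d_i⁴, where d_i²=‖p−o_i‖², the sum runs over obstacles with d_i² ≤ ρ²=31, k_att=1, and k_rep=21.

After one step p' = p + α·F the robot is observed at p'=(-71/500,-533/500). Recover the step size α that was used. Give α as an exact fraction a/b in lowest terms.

α = 1/20

F_att = 1·(g−p) = 1·(-2,-3) = (-2.0000,-3.0000)
o1: d²=37 > ρ²=31 → inactive
o2: d²=170 > ρ²=31 → inactive
o3: d²=5 ≤ ρ²=31; F_rep = 21·(-1,2)/5² = (-0.8400,1.6800)
F = F_att + ΣF_rep = (-2.8400,-1.3200)
Δp = p'−p = (-0.1420,-0.0660); α = Δx/Fx = (-71/500) / (-71/25) = 1/20
check: Δy/Fy = (-33/500) / (-33/25) = 1/20 ✓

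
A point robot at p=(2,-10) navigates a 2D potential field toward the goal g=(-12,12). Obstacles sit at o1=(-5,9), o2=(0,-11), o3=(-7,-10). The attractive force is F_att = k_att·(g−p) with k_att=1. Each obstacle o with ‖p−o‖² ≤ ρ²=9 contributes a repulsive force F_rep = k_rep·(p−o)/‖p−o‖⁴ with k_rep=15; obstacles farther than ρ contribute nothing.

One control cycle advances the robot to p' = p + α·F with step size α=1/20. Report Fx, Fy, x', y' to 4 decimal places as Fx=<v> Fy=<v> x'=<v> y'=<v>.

F_att = 1·(g−p) = 1·(-14,22) = (-14.0000,22.0000)
o1: d²=410 > ρ²=9 → inactive
o2: d²=5 ≤ ρ²=9; F_rep = 15·(2,1)/5² = (1.2000,0.6000)
o3: d²=81 > ρ²=9 → inactive
F = F_att + ΣF_rep = (-12.8000,22.6000)
p' = p + 1/20·F = (1.3600,-8.8700)

Fx=-12.8000 Fy=22.6000 x'=1.3600 y'=-8.8700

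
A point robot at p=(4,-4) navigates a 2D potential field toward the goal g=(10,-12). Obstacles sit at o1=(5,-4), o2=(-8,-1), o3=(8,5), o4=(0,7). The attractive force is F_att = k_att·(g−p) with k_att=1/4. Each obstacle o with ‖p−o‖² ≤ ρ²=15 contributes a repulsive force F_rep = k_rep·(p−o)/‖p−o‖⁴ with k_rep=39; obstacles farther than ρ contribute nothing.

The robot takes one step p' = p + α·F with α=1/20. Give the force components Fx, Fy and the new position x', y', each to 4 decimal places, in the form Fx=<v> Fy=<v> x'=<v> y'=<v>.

F_att = 1/4·(g−p) = 1/4·(6,-8) = (1.5000,-2.0000)
o1: d²=1 ≤ ρ²=15; F_rep = 39·(-1,0)/1² = (-39.0000,0.0000)
o2: d²=153 > ρ²=15 → inactive
o3: d²=97 > ρ²=15 → inactive
o4: d²=137 > ρ²=15 → inactive
F = F_att + ΣF_rep = (-37.5000,-2.0000)
p' = p + 1/20·F = (2.1250,-4.1000)

Fx=-37.5000 Fy=-2.0000 x'=2.1250 y'=-4.1000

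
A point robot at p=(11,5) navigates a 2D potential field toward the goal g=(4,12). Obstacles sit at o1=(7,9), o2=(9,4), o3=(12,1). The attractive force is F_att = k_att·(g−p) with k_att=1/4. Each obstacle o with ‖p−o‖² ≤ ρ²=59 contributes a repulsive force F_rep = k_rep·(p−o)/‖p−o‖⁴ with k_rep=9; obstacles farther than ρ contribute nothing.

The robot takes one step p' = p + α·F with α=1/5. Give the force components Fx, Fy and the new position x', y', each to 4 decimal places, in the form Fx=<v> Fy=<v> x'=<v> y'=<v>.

F_att = 1/4·(g−p) = 1/4·(-7,7) = (-1.7500,1.7500)
o1: d²=32 ≤ ρ²=59; F_rep = 9·(4,-4)/32² = (0.0352,-0.0352)
o2: d²=5 ≤ ρ²=59; F_rep = 9·(2,1)/5² = (0.7200,0.3600)
o3: d²=17 ≤ ρ²=59; F_rep = 9·(-1,4)/17² = (-0.0311,0.1246)
F = F_att + ΣF_rep = (-1.0260,2.1994)
p' = p + 1/5·F = (10.7948,5.4399)

Fx=-1.0260 Fy=2.1994 x'=10.7948 y'=5.4399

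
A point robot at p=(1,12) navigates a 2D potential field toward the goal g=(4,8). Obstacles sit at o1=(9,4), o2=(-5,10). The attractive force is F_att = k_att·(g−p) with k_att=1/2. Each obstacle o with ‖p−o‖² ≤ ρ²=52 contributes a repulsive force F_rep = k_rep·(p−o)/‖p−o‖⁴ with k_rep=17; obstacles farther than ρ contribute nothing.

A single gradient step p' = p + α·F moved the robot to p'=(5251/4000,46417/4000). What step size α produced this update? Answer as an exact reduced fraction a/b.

α = 1/5

F_att = 1/2·(g−p) = 1/2·(3,-4) = (1.5000,-2.0000)
o1: d²=128 > ρ²=52 → inactive
o2: d²=40 ≤ ρ²=52; F_rep = 17·(6,2)/40² = (0.0638,0.0213)
F = F_att + ΣF_rep = (1.5637,-1.9788)
Δp = p'−p = (0.3127,-0.3957); α = Δx/Fx = (1251/4000) / (1251/800) = 1/5
check: Δy/Fy = (-1583/4000) / (-1583/800) = 1/5 ✓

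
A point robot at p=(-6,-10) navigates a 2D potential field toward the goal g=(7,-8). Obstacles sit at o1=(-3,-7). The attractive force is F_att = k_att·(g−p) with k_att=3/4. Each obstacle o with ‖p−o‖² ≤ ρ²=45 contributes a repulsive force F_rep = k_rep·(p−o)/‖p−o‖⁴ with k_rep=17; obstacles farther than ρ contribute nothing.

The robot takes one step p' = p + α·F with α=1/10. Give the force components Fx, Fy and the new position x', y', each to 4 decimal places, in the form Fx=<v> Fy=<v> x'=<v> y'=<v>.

Fx=9.5926 Fy=1.3426 x'=-5.0407 y'=-9.8657

F_att = 3/4·(g−p) = 3/4·(13,2) = (9.7500,1.5000)
o1: d²=18 ≤ ρ²=45; F_rep = 17·(-3,-3)/18² = (-0.1574,-0.1574)
F = F_att + ΣF_rep = (9.5926,1.3426)
p' = p + 1/10·F = (-5.0407,-9.8657)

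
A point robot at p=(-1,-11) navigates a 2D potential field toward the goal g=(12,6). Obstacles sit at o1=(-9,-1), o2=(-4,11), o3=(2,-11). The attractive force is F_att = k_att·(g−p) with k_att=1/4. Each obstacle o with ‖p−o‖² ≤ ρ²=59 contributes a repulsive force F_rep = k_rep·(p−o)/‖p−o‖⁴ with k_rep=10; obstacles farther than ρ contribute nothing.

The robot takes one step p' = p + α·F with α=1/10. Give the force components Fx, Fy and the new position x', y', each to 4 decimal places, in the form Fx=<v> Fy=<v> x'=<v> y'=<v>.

Fx=2.8796 Fy=4.2500 x'=-0.7120 y'=-10.5750

F_att = 1/4·(g−p) = 1/4·(13,17) = (3.2500,4.2500)
o1: d²=164 > ρ²=59 → inactive
o2: d²=493 > ρ²=59 → inactive
o3: d²=9 ≤ ρ²=59; F_rep = 10·(-3,0)/9² = (-0.3704,0.0000)
F = F_att + ΣF_rep = (2.8796,4.2500)
p' = p + 1/10·F = (-0.7120,-10.5750)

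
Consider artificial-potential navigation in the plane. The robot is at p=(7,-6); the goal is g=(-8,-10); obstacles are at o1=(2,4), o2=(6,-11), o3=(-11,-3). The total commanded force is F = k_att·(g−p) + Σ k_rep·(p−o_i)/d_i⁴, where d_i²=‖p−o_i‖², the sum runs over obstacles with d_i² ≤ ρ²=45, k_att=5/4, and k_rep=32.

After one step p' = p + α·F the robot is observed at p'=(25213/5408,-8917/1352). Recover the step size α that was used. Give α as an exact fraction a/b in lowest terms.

α = 1/8

F_att = 5/4·(g−p) = 5/4·(-15,-4) = (-18.7500,-5.0000)
o1: d²=125 > ρ²=45 → inactive
o2: d²=26 ≤ ρ²=45; F_rep = 32·(1,5)/26² = (0.0473,0.2367)
o3: d²=333 > ρ²=45 → inactive
F = F_att + ΣF_rep = (-18.7027,-4.7633)
Δp = p'−p = (-2.3378,-0.5954); α = Δx/Fx = (-12643/5408) / (-12643/676) = 1/8
check: Δy/Fy = (-805/1352) / (-805/169) = 1/8 ✓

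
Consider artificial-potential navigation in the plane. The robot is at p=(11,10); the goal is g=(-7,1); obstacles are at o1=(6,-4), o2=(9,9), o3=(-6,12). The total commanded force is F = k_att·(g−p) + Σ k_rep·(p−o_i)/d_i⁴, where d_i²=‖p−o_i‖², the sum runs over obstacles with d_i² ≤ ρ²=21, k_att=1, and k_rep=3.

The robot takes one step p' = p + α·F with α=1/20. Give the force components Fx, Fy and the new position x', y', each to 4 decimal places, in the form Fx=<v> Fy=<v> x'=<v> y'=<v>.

F_att = 1·(g−p) = 1·(-18,-9) = (-18.0000,-9.0000)
o1: d²=221 > ρ²=21 → inactive
o2: d²=5 ≤ ρ²=21; F_rep = 3·(2,1)/5² = (0.2400,0.1200)
o3: d²=293 > ρ²=21 → inactive
F = F_att + ΣF_rep = (-17.7600,-8.8800)
p' = p + 1/20·F = (10.1120,9.5560)

Fx=-17.7600 Fy=-8.8800 x'=10.1120 y'=9.5560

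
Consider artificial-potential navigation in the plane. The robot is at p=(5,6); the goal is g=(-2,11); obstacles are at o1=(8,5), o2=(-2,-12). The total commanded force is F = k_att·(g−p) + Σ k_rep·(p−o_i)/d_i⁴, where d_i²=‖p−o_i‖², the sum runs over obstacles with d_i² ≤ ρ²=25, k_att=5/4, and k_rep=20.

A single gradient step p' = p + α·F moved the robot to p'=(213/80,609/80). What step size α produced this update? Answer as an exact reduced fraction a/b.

α = 1/4

F_att = 5/4·(g−p) = 5/4·(-7,5) = (-8.7500,6.2500)
o1: d²=10 ≤ ρ²=25; F_rep = 20·(-3,1)/10² = (-0.6000,0.2000)
o2: d²=373 > ρ²=25 → inactive
F = F_att + ΣF_rep = (-9.3500,6.4500)
Δp = p'−p = (-2.3375,1.6125); α = Δx/Fx = (-187/80) / (-187/20) = 1/4
check: Δy/Fy = (129/80) / (129/20) = 1/4 ✓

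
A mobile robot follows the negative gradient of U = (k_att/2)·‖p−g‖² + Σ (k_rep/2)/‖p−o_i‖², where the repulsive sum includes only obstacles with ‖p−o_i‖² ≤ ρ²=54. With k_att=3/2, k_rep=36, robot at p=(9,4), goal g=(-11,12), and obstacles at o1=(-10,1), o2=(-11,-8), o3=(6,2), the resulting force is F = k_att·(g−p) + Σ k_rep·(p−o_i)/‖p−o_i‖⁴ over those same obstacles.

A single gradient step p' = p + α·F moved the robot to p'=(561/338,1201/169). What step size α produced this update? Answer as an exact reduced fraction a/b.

F_att = 3/2·(g−p) = 3/2·(-20,8) = (-30.0000,12.0000)
o1: d²=370 > ρ²=54 → inactive
o2: d²=544 > ρ²=54 → inactive
o3: d²=13 ≤ ρ²=54; F_rep = 36·(3,2)/13² = (0.6391,0.4260)
F = F_att + ΣF_rep = (-29.3609,12.4260)
Δp = p'−p = (-7.3402,3.1065); α = Δx/Fx = (-2481/338) / (-4962/169) = 1/4
check: Δy/Fy = (525/169) / (2100/169) = 1/4 ✓

α = 1/4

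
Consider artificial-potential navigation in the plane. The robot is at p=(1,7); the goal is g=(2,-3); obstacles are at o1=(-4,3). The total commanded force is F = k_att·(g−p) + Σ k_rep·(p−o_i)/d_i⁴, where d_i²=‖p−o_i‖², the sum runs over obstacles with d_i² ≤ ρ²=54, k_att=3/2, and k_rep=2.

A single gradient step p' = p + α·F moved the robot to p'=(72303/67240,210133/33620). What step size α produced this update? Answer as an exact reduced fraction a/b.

F_att = 3/2·(g−p) = 3/2·(1,-10) = (1.5000,-15.0000)
o1: d²=41 ≤ ρ²=54; F_rep = 2·(5,4)/41² = (0.0059,0.0048)
F = F_att + ΣF_rep = (1.5059,-14.9952)
Δp = p'−p = (0.0753,-0.7498); α = Δx/Fx = (5063/67240) / (5063/3362) = 1/20
check: Δy/Fy = (-25207/33620) / (-25207/1681) = 1/20 ✓

α = 1/20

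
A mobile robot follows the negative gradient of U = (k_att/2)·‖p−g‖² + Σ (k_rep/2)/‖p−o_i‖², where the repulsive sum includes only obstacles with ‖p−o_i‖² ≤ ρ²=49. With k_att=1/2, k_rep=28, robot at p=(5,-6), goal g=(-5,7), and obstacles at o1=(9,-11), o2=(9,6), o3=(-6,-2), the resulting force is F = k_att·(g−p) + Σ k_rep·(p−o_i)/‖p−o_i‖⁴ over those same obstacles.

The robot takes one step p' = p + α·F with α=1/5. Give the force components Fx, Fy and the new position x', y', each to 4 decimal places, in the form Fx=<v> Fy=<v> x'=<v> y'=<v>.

F_att = 1/2·(g−p) = 1/2·(-10,13) = (-5.0000,6.5000)
o1: d²=41 ≤ ρ²=49; F_rep = 28·(-4,5)/41² = (-0.0666,0.0833)
o2: d²=160 > ρ²=49 → inactive
o3: d²=137 > ρ²=49 → inactive
F = F_att + ΣF_rep = (-5.0666,6.5833)
p' = p + 1/5·F = (3.9867,-4.6833)

Fx=-5.0666 Fy=6.5833 x'=3.9867 y'=-4.6833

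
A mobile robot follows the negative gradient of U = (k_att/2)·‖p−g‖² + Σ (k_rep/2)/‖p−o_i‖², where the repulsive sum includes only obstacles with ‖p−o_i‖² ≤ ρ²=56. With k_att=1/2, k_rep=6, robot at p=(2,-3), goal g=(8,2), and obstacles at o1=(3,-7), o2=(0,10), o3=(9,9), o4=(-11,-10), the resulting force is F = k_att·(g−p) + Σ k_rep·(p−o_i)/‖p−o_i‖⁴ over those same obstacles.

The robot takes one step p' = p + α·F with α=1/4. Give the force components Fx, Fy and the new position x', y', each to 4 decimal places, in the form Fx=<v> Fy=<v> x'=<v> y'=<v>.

F_att = 1/2·(g−p) = 1/2·(6,5) = (3.0000,2.5000)
o1: d²=17 ≤ ρ²=56; F_rep = 6·(-1,4)/17² = (-0.0208,0.0830)
o2: d²=173 > ρ²=56 → inactive
o3: d²=193 > ρ²=56 → inactive
o4: d²=218 > ρ²=56 → inactive
F = F_att + ΣF_rep = (2.9792,2.5830)
p' = p + 1/4·F = (2.7448,-2.3542)

Fx=2.9792 Fy=2.5830 x'=2.7448 y'=-2.3542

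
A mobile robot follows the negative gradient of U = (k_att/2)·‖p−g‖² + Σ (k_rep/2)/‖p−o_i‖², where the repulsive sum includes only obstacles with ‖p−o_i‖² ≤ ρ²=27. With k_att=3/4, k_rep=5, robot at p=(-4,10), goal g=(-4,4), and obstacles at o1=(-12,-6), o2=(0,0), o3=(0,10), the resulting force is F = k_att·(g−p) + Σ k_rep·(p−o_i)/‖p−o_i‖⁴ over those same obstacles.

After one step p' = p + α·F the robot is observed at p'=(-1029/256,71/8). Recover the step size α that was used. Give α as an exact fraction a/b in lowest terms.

F_att = 3/4·(g−p) = 3/4·(0,-6) = (0.0000,-4.5000)
o1: d²=320 > ρ²=27 → inactive
o2: d²=116 > ρ²=27 → inactive
o3: d²=16 ≤ ρ²=27; F_rep = 5·(-4,0)/16² = (-0.0781,0.0000)
F = F_att + ΣF_rep = (-0.0781,-4.5000)
Δp = p'−p = (-0.0195,-1.1250); α = Δx/Fx = (-5/256) / (-5/64) = 1/4
check: Δy/Fy = (-9/8) / (-9/2) = 1/4 ✓

α = 1/4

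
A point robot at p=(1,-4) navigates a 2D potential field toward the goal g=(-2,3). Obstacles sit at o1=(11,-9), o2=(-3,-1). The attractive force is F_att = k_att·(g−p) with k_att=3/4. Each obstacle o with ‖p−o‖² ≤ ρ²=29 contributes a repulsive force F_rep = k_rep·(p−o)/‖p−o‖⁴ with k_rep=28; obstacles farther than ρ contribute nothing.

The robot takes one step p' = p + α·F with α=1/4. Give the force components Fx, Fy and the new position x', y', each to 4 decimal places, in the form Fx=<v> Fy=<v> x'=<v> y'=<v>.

Fx=-2.0708 Fy=5.1156 x'=0.4823 y'=-2.7211

F_att = 3/4·(g−p) = 3/4·(-3,7) = (-2.2500,5.2500)
o1: d²=125 > ρ²=29 → inactive
o2: d²=25 ≤ ρ²=29; F_rep = 28·(4,-3)/25² = (0.1792,-0.1344)
F = F_att + ΣF_rep = (-2.0708,5.1156)
p' = p + 1/4·F = (0.4823,-2.7211)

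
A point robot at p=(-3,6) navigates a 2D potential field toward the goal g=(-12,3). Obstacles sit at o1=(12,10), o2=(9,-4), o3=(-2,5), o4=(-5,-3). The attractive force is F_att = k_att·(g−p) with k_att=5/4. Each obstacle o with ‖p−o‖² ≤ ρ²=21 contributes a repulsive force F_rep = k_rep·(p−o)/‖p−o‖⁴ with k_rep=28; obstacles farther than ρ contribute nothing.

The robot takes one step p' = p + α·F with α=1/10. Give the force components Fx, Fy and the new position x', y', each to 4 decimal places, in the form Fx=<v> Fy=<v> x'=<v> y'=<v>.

F_att = 5/4·(g−p) = 5/4·(-9,-3) = (-11.2500,-3.7500)
o1: d²=241 > ρ²=21 → inactive
o2: d²=244 > ρ²=21 → inactive
o3: d²=2 ≤ ρ²=21; F_rep = 28·(-1,1)/2² = (-7.0000,7.0000)
o4: d²=85 > ρ²=21 → inactive
F = F_att + ΣF_rep = (-18.2500,3.2500)
p' = p + 1/10·F = (-4.8250,6.3250)

Fx=-18.2500 Fy=3.2500 x'=-4.8250 y'=6.3250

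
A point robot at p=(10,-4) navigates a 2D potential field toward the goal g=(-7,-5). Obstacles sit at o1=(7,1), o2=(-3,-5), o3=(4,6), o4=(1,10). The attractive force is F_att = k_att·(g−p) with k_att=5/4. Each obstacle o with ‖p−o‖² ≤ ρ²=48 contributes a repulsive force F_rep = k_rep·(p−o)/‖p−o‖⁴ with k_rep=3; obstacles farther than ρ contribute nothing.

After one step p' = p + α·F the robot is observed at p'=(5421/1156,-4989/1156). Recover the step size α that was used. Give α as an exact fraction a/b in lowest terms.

F_att = 5/4·(g−p) = 5/4·(-17,-1) = (-21.2500,-1.2500)
o1: d²=34 ≤ ρ²=48; F_rep = 3·(3,-5)/34² = (0.0078,-0.0130)
o2: d²=170 > ρ²=48 → inactive
o3: d²=136 > ρ²=48 → inactive
o4: d²=277 > ρ²=48 → inactive
F = F_att + ΣF_rep = (-21.2422,-1.2630)
Δp = p'−p = (-5.3106,-0.3157); α = Δx/Fx = (-6139/1156) / (-6139/289) = 1/4
check: Δy/Fy = (-365/1156) / (-365/289) = 1/4 ✓

α = 1/4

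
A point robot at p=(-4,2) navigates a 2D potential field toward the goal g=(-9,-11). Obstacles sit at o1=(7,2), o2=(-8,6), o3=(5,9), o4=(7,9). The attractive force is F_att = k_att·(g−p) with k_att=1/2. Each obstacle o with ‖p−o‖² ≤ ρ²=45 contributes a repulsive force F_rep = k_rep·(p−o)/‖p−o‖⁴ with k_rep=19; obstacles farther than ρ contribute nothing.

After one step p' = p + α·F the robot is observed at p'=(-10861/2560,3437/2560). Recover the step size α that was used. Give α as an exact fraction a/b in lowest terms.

F_att = 1/2·(g−p) = 1/2·(-5,-13) = (-2.5000,-6.5000)
o1: d²=121 > ρ²=45 → inactive
o2: d²=32 ≤ ρ²=45; F_rep = 19·(4,-4)/32² = (0.0742,-0.0742)
o3: d²=130 > ρ²=45 → inactive
o4: d²=170 > ρ²=45 → inactive
F = F_att + ΣF_rep = (-2.4258,-6.5742)
Δp = p'−p = (-0.2426,-0.6574); α = Δx/Fx = (-621/2560) / (-621/256) = 1/10
check: Δy/Fy = (-1683/2560) / (-1683/256) = 1/10 ✓

α = 1/10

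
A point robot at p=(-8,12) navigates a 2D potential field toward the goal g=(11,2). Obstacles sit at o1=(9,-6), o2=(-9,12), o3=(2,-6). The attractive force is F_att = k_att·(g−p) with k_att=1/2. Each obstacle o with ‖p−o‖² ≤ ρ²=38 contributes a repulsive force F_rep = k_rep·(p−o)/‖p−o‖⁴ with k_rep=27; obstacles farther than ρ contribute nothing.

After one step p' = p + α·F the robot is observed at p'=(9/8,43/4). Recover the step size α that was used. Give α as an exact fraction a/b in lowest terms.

α = 1/4

F_att = 1/2·(g−p) = 1/2·(19,-10) = (9.5000,-5.0000)
o1: d²=613 > ρ²=38 → inactive
o2: d²=1 ≤ ρ²=38; F_rep = 27·(1,0)/1² = (27.0000,0.0000)
o3: d²=424 > ρ²=38 → inactive
F = F_att + ΣF_rep = (36.5000,-5.0000)
Δp = p'−p = (9.1250,-1.2500); α = Δx/Fx = (73/8) / (73/2) = 1/4
check: Δy/Fy = (-5/4) / (-5) = 1/4 ✓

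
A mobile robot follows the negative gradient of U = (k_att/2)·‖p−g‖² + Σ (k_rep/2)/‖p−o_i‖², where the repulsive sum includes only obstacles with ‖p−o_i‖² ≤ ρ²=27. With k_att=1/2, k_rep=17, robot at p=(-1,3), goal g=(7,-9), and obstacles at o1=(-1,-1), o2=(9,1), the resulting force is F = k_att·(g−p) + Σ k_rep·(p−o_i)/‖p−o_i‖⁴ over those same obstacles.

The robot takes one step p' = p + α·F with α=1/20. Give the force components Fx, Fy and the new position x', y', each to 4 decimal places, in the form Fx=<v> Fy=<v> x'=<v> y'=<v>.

Fx=4.0000 Fy=-5.7344 x'=-0.8000 y'=2.7133

F_att = 1/2·(g−p) = 1/2·(8,-12) = (4.0000,-6.0000)
o1: d²=16 ≤ ρ²=27; F_rep = 17·(0,4)/16² = (0.0000,0.2656)
o2: d²=104 > ρ²=27 → inactive
F = F_att + ΣF_rep = (4.0000,-5.7344)
p' = p + 1/20·F = (-0.8000,2.7133)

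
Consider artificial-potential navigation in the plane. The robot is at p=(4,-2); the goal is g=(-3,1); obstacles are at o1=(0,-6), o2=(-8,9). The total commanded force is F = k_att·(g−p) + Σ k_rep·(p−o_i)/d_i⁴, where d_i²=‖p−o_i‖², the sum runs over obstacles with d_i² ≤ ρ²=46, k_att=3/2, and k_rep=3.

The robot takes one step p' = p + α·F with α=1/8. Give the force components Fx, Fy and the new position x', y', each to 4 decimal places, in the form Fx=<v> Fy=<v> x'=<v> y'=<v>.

F_att = 3/2·(g−p) = 3/2·(-7,3) = (-10.5000,4.5000)
o1: d²=32 ≤ ρ²=46; F_rep = 3·(4,4)/32² = (0.0117,0.0117)
o2: d²=265 > ρ²=46 → inactive
F = F_att + ΣF_rep = (-10.4883,4.5117)
p' = p + 1/8·F = (2.6890,-1.4360)

Fx=-10.4883 Fy=4.5117 x'=2.6890 y'=-1.4360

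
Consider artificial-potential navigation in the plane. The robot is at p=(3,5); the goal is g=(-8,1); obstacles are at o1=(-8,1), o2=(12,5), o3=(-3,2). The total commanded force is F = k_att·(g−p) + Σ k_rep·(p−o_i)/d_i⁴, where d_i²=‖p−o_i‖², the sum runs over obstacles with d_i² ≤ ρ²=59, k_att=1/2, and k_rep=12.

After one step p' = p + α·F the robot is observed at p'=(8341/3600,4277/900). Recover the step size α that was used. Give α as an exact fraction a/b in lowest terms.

α = 1/8

F_att = 1/2·(g−p) = 1/2·(-11,-4) = (-5.5000,-2.0000)
o1: d²=137 > ρ²=59 → inactive
o2: d²=81 > ρ²=59 → inactive
o3: d²=45 ≤ ρ²=59; F_rep = 12·(6,3)/45² = (0.0356,0.0178)
F = F_att + ΣF_rep = (-5.4644,-1.9822)
Δp = p'−p = (-0.6831,-0.2478); α = Δx/Fx = (-2459/3600) / (-2459/450) = 1/8
check: Δy/Fy = (-223/900) / (-446/225) = 1/8 ✓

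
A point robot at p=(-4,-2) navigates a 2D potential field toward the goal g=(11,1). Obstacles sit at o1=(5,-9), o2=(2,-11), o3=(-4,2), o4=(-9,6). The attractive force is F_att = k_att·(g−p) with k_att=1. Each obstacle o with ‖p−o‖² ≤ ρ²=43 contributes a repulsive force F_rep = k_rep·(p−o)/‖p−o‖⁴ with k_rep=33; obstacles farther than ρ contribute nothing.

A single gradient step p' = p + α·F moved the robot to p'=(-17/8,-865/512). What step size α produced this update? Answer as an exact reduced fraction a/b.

F_att = 1·(g−p) = 1·(15,3) = (15.0000,3.0000)
o1: d²=130 > ρ²=43 → inactive
o2: d²=117 > ρ²=43 → inactive
o3: d²=16 ≤ ρ²=43; F_rep = 33·(0,-4)/16² = (0.0000,-0.5156)
o4: d²=89 > ρ²=43 → inactive
F = F_att + ΣF_rep = (15.0000,2.4844)
Δp = p'−p = (1.8750,0.3105); α = Δx/Fx = (15/8) / (15) = 1/8
check: Δy/Fy = (159/512) / (159/64) = 1/8 ✓

α = 1/8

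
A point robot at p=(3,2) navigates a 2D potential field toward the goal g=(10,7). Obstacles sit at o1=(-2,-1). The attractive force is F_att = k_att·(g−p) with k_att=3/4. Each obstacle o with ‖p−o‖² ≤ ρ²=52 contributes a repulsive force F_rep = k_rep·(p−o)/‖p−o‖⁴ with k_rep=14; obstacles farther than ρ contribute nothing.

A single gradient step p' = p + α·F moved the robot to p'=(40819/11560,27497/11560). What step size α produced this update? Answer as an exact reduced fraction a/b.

F_att = 3/4·(g−p) = 3/4·(7,5) = (5.2500,3.7500)
o1: d²=34 ≤ ρ²=52; F_rep = 14·(5,3)/34² = (0.0606,0.0363)
F = F_att + ΣF_rep = (5.3106,3.7863)
Δp = p'−p = (0.5311,0.3786); α = Δx/Fx = (6139/11560) / (6139/1156) = 1/10
check: Δy/Fy = (4377/11560) / (4377/1156) = 1/10 ✓

α = 1/10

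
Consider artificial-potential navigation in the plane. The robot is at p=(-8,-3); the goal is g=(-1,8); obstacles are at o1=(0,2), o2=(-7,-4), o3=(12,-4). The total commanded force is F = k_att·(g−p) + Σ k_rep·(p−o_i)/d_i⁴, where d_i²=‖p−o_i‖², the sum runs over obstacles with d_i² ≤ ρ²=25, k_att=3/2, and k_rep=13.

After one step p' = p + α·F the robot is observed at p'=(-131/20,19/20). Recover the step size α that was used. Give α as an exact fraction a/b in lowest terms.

α = 1/5

F_att = 3/2·(g−p) = 3/2·(7,11) = (10.5000,16.5000)
o1: d²=89 > ρ²=25 → inactive
o2: d²=2 ≤ ρ²=25; F_rep = 13·(-1,1)/2² = (-3.2500,3.2500)
o3: d²=401 > ρ²=25 → inactive
F = F_att + ΣF_rep = (7.2500,19.7500)
Δp = p'−p = (1.4500,3.9500); α = Δx/Fx = (29/20) / (29/4) = 1/5
check: Δy/Fy = (79/20) / (79/4) = 1/5 ✓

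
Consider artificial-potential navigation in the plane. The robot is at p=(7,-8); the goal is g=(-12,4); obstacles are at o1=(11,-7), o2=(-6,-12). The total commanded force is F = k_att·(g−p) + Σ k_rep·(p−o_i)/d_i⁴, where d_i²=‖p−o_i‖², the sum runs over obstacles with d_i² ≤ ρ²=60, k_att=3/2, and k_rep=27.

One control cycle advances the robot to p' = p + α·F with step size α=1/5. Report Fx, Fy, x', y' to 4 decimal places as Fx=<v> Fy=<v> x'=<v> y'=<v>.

Fx=-28.8737 Fy=17.9066 x'=1.2253 y'=-4.4187

F_att = 3/2·(g−p) = 3/2·(-19,12) = (-28.5000,18.0000)
o1: d²=17 ≤ ρ²=60; F_rep = 27·(-4,-1)/17² = (-0.3737,-0.0934)
o2: d²=185 > ρ²=60 → inactive
F = F_att + ΣF_rep = (-28.8737,17.9066)
p' = p + 1/5·F = (1.2253,-4.4187)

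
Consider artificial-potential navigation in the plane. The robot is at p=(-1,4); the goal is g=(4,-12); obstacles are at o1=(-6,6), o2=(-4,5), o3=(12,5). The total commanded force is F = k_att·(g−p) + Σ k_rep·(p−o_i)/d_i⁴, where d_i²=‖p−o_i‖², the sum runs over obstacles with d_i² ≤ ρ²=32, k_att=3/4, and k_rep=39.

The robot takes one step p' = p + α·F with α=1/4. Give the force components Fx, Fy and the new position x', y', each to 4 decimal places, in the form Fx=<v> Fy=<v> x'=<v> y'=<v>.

Fx=5.1519 Fy=-12.4827 x'=0.2880 y'=0.8793

F_att = 3/4·(g−p) = 3/4·(5,-16) = (3.7500,-12.0000)
o1: d²=29 ≤ ρ²=32; F_rep = 39·(5,-2)/29² = (0.2319,-0.0927)
o2: d²=10 ≤ ρ²=32; F_rep = 39·(3,-1)/10² = (1.1700,-0.3900)
o3: d²=170 > ρ²=32 → inactive
F = F_att + ΣF_rep = (5.1519,-12.4827)
p' = p + 1/4·F = (0.2880,0.8793)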